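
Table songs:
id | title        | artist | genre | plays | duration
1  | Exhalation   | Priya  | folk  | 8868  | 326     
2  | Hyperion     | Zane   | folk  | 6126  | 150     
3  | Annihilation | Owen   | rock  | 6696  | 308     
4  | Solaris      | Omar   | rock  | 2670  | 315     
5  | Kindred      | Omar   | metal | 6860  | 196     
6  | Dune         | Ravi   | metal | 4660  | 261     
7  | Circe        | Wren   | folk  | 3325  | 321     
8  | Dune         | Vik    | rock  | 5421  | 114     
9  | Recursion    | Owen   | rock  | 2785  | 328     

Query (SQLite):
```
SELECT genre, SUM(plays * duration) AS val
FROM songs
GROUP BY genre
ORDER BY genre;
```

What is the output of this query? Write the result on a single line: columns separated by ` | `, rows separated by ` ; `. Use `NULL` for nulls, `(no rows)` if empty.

For each row compute plays * duration.
Group by genre; take SUM of the expression per group.
  folk: ids {1, 2, 7} → SUM(plays * duration)=4877193
  metal: ids {5, 6} → SUM(plays * duration)=2560820
  rock: ids {3, 4, 8, 9} → SUM(plays * duration)=4434892

folk | 4877193 ; metal | 2560820 ; rock | 4434892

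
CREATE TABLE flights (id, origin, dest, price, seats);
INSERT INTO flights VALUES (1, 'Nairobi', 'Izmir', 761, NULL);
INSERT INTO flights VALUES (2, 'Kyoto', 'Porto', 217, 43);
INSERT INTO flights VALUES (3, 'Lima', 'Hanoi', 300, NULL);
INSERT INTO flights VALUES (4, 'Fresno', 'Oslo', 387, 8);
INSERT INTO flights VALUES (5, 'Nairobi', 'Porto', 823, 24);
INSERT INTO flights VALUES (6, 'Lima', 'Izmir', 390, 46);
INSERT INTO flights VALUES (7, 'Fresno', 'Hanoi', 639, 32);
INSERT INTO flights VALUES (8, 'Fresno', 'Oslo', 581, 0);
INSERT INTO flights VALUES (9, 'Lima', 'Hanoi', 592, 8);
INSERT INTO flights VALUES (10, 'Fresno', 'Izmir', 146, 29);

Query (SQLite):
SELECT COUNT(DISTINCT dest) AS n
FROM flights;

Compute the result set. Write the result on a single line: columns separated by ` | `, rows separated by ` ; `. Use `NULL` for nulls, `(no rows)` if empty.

4

Count distinct non-NULL dest values.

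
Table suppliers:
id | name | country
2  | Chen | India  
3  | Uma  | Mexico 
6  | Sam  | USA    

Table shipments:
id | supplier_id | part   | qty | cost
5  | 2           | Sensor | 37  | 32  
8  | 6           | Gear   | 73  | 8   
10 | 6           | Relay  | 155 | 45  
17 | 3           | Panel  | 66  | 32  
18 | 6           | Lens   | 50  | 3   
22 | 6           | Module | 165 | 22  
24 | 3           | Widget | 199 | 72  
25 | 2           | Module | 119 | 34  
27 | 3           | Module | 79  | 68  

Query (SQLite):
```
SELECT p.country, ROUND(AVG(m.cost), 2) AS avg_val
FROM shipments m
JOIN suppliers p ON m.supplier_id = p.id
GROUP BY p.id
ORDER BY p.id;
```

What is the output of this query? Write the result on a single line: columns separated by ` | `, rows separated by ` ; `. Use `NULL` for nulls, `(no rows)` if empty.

India | 33 ; Mexico | 57.33 ; USA | 19.5

Join each shipments row to its suppliers via supplier_id.
Group joined rows by suppliers.id; compute ROUND(AVG(m.cost), 2) per group.
  2: ids {5, 25} → ROUND(AVG(m.cost), 2)=33
  3: ids {17, 24, 27} → ROUND(AVG(m.cost), 2)=57.33
  6: ids {8, 10, 18, 22} → ROUND(AVG(m.cost), 2)=19.5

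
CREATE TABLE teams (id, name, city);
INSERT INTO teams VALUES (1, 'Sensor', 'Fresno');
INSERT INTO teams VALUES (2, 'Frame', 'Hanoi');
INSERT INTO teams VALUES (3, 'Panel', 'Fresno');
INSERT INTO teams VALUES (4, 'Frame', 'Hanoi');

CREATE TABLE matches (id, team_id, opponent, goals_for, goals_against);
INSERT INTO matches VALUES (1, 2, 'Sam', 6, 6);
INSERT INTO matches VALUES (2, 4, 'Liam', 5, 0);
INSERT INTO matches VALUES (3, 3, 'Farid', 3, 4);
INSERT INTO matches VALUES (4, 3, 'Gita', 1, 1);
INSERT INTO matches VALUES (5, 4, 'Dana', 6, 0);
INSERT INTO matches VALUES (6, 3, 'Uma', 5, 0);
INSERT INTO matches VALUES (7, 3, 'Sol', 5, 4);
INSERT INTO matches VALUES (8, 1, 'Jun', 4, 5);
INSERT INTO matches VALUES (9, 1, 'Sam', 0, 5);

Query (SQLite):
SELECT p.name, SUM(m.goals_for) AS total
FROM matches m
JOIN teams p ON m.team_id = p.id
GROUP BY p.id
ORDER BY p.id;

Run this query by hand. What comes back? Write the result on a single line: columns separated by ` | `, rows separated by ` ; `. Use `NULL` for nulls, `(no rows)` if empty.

Sensor | 4 ; Frame | 6 ; Panel | 14 ; Frame | 11

Join each matches row to its teams via team_id.
Group joined rows by teams.id; compute SUM(m.goals_for) per group.
  1: ids {8, 9} → SUM(m.goals_for)=4
  2: ids {1} → SUM(m.goals_for)=6
  3: ids {3, 4, 6, 7} → SUM(m.goals_for)=14
  4: ids {2, 5} → SUM(m.goals_for)=11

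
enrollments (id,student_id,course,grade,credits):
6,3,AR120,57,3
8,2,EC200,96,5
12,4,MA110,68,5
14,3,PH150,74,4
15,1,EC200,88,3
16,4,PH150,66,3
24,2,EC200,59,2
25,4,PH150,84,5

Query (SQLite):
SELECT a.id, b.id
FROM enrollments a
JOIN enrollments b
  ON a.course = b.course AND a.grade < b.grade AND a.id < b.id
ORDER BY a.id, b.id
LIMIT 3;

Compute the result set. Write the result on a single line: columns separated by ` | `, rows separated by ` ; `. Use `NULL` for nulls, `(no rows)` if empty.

14 | 25 ; 16 | 25

Pairs (a,b) with same course, a.grade < b.grade, a.id < b.id.
course groups: AR120:{6} EC200:{8,15,24} MA110:{12} PH150:{14,16,25}
Ordered by (a.id, b.id); first 3.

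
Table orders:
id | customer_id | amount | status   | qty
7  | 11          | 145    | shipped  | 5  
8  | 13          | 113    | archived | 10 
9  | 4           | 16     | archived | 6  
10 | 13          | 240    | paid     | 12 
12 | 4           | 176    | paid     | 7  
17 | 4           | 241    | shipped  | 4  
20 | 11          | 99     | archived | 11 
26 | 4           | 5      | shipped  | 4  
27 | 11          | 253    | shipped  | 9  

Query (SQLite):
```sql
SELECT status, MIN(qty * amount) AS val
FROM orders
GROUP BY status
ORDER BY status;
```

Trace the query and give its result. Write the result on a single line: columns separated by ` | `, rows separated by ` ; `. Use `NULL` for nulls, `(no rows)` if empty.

archived | 96 ; paid | 1232 ; shipped | 20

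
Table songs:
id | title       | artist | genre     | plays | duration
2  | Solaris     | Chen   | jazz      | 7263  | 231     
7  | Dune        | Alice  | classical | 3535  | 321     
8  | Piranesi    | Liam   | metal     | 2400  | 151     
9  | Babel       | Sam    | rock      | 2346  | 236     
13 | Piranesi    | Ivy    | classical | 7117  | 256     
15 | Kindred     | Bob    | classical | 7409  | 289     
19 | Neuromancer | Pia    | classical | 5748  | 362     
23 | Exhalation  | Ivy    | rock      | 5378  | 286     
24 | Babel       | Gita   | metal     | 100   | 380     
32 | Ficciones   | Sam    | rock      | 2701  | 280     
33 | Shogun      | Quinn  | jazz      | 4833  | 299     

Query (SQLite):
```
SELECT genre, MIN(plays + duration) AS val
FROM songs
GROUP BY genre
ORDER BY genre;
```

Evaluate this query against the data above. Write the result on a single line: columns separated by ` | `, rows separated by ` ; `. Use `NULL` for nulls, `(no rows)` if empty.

classical | 3856 ; jazz | 5132 ; metal | 480 ; rock | 2582

For each row compute plays + duration.
Group by genre; take MIN of the expression per group.
  classical: ids {7, 13, 15, 19} → MIN(plays + duration)=3856
  jazz: ids {2, 33} → MIN(plays + duration)=5132
  metal: ids {8, 24} → MIN(plays + duration)=480
  rock: ids {9, 23, 32} → MIN(plays + duration)=2582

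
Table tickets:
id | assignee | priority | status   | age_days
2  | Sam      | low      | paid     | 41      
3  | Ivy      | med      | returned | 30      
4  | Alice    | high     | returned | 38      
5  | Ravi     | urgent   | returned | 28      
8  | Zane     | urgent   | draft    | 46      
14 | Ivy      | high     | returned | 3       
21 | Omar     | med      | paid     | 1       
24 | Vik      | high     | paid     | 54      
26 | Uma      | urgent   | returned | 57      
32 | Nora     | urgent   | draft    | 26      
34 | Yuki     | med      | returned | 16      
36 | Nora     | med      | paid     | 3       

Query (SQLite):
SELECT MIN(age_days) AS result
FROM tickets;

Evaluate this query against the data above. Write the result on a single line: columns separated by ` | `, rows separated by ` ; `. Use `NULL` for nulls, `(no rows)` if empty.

All age_days values: [41, 30, 38, 28, 46, 3, 1, 54, 57, 26, 16, 3].
MIN of non-NULL values = 1.

1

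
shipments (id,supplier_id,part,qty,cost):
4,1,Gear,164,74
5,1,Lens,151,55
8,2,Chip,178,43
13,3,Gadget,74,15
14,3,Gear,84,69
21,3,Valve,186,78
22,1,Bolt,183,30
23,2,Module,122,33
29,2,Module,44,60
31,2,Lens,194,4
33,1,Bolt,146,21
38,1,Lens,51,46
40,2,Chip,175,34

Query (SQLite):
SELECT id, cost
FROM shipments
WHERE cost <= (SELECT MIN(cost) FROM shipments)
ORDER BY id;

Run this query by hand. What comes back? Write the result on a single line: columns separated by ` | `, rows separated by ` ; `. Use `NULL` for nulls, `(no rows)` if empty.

Scalar subquery: MIN(cost) over all shipments rows = 4.
Keep rows where cost <= that value.

31 | 4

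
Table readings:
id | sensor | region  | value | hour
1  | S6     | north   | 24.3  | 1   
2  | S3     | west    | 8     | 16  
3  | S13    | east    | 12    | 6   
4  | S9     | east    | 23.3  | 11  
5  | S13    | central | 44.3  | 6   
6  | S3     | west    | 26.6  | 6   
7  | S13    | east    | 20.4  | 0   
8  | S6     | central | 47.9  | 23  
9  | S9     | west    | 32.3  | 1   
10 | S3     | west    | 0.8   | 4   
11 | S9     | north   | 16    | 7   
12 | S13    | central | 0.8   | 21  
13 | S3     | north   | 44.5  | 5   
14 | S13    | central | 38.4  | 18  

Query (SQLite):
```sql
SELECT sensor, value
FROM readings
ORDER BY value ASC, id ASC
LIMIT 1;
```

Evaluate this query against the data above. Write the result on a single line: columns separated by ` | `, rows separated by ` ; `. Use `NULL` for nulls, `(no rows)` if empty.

S3 | 0.8

Sort by value asc, tiebreak id asc: (0.8, id=10), (0.8, id=12), (8, id=2), (12, id=3) …. Take first 1.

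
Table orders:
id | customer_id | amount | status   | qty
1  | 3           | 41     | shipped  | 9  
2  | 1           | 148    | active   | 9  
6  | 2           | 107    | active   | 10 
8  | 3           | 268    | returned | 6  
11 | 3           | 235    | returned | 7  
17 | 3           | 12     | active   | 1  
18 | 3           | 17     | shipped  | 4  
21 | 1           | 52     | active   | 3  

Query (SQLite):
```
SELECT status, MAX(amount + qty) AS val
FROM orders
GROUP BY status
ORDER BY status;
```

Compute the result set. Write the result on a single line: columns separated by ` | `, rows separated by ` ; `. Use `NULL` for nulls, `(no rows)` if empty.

active | 157 ; returned | 274 ; shipped | 50

For each row compute amount + qty.
Group by status; take MAX of the expression per group.
  active: ids {2, 6, 17, 21} → MAX(amount + qty)=157
  returned: ids {8, 11} → MAX(amount + qty)=274
  shipped: ids {1, 18} → MAX(amount + qty)=50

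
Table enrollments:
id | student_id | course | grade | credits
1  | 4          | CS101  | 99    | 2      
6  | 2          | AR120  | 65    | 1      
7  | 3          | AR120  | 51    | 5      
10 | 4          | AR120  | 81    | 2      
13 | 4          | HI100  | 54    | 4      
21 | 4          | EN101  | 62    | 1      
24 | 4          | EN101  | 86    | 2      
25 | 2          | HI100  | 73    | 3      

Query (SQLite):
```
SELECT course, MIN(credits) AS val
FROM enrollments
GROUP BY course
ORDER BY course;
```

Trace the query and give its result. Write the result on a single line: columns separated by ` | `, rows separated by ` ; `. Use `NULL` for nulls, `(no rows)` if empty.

Partition enrollments by course; compute MIN(credits) within each group.
  AR120: ids {6, 7, 10} → MIN(credits)=1
  CS101: ids {1} → MIN(credits)=2
  EN101: ids {21, 24} → MIN(credits)=1
  HI100: ids {13, 25} → MIN(credits)=3

AR120 | 1 ; CS101 | 2 ; EN101 | 1 ; HI100 | 3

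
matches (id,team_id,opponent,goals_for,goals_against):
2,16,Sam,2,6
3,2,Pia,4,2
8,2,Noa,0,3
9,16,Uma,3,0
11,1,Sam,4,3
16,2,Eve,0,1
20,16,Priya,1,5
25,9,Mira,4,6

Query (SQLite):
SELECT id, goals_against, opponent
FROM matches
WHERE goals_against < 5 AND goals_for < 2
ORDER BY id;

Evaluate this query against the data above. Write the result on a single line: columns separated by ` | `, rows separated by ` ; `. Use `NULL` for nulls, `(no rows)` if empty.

8 | 3 | Noa ; 16 | 1 | Eve

goals_against < 5: ids {3, 8, 9, 11, 16}
goals_for < 2: ids {8, 16, 20}
Combine with AND.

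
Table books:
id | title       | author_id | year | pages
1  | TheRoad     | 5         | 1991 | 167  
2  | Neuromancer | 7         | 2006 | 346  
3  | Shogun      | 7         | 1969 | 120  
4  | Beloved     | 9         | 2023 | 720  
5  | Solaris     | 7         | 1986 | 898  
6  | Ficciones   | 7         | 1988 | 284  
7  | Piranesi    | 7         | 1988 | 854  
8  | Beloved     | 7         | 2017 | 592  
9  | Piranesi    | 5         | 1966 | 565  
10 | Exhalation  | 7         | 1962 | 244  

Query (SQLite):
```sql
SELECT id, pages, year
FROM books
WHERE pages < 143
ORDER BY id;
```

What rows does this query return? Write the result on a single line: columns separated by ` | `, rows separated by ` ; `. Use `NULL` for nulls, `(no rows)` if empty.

pages < 143: ids {3}

3 | 120 | 1969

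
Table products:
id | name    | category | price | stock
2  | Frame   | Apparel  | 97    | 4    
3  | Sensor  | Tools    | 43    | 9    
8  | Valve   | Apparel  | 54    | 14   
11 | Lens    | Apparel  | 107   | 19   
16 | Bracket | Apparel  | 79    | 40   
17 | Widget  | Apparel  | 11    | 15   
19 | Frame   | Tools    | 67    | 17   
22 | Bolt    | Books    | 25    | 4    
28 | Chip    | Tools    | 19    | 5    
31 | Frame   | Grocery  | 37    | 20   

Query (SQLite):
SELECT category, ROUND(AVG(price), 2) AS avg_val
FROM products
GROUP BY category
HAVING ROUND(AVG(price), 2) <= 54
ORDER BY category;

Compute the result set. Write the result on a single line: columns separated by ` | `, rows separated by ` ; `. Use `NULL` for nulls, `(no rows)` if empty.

Books | 25 ; Grocery | 37 ; Tools | 43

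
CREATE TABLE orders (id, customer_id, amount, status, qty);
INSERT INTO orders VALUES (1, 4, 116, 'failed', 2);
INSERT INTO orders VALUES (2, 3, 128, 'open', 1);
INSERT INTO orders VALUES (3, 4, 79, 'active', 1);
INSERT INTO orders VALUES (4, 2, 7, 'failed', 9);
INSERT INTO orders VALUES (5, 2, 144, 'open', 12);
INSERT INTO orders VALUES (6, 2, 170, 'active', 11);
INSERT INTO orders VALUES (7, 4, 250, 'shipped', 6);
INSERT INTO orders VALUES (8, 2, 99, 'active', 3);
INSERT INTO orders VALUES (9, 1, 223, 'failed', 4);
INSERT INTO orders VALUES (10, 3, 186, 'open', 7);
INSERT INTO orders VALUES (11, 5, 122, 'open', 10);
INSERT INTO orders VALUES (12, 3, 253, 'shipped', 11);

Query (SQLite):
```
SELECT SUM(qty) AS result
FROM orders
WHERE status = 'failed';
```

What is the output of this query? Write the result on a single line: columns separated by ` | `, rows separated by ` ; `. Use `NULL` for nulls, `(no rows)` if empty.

15

Rows where status='failed' → qty values: [2, 9, 4].
SUM of non-NULL values = 15.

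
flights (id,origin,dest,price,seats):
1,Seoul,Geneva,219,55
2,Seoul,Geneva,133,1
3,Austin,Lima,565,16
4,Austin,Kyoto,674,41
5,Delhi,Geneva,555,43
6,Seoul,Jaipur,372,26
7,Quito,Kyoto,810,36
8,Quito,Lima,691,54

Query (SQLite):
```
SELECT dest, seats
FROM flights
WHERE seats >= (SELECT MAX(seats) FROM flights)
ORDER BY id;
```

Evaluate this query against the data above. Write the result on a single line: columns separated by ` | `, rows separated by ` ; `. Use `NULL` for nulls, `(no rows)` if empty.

Geneva | 55

Scalar subquery: MAX(seats) over all flights rows = 55.
Keep rows where seats >= that value.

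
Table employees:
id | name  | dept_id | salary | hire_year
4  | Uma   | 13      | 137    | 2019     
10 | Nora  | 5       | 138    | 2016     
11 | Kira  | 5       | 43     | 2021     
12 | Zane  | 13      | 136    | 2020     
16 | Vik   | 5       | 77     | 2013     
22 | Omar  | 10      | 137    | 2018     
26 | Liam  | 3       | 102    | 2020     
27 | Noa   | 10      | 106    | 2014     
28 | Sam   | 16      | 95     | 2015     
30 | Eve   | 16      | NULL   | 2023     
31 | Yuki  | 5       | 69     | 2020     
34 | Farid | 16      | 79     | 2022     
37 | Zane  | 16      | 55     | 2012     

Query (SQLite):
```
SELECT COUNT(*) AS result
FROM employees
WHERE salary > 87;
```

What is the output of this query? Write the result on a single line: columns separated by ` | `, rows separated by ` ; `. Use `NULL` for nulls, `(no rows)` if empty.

Rows where salary > 87 → hire_year values: [2019, 2016, 2020, 2018, 2020, 2014, 2015].
COUNT(*) counts rows → 7.

7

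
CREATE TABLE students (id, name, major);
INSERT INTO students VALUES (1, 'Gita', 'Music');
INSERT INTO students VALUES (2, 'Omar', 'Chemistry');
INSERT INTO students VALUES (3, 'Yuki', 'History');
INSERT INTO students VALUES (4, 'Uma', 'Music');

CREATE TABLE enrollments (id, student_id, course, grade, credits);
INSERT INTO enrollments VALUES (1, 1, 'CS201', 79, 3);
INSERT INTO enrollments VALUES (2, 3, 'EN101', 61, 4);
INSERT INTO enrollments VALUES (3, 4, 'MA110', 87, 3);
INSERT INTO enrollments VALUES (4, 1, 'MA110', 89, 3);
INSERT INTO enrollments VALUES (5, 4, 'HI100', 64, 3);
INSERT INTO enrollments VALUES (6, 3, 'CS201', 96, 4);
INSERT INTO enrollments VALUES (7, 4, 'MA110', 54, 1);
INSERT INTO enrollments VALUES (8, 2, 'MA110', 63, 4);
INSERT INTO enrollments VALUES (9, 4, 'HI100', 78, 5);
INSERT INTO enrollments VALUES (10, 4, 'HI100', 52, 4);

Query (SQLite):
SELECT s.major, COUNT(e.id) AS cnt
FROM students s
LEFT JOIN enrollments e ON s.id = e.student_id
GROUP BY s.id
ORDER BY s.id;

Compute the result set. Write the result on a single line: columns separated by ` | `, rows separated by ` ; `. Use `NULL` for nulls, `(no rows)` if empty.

Music | 2 ; Chemistry | 1 ; History | 2 ; Music | 5

LEFT JOIN keeps every students row; unmatched ones get NULL for enrollments columns.
Group by students.id and compute COUNT(e.id). COUNT(col) of an all-NULL group is 0.
  1: ids {1, 4} → COUNT(e.id)=2
  2: ids {8} → COUNT(e.id)=1
  3: ids {2, 6} → COUNT(e.id)=2
  4: ids {3, 5, 7, 9, 10} → COUNT(e.id)=5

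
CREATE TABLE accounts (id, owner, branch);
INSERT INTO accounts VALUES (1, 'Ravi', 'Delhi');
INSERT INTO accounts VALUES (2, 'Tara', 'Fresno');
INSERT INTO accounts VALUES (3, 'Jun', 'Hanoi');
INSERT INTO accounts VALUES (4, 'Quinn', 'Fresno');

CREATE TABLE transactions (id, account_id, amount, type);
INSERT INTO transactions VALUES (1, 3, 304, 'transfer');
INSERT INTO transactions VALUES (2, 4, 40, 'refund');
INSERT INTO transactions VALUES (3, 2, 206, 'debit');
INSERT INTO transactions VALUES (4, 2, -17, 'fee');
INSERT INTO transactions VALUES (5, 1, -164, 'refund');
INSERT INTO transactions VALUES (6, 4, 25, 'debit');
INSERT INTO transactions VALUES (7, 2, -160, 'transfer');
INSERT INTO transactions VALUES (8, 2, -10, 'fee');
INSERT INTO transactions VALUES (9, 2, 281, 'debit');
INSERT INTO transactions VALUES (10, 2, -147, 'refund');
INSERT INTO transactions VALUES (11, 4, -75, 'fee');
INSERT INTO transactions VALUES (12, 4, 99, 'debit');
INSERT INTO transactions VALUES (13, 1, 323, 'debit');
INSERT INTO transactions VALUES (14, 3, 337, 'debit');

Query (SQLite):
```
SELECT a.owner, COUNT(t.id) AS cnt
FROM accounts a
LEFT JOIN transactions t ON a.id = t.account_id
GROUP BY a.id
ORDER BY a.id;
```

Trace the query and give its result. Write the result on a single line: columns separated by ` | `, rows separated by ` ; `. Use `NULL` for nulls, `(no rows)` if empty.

Ravi | 2 ; Tara | 6 ; Jun | 2 ; Quinn | 4

LEFT JOIN keeps every accounts row; unmatched ones get NULL for transactions columns.
Group by accounts.id and compute COUNT(t.id). COUNT(col) of an all-NULL group is 0.
  1: ids {5, 13} → COUNT(t.id)=2
  2: ids {3, 4, 7, 8, 9, 10} → COUNT(t.id)=6
  3: ids {1, 14} → COUNT(t.id)=2
  4: ids {2, 6, 11, 12} → COUNT(t.id)=4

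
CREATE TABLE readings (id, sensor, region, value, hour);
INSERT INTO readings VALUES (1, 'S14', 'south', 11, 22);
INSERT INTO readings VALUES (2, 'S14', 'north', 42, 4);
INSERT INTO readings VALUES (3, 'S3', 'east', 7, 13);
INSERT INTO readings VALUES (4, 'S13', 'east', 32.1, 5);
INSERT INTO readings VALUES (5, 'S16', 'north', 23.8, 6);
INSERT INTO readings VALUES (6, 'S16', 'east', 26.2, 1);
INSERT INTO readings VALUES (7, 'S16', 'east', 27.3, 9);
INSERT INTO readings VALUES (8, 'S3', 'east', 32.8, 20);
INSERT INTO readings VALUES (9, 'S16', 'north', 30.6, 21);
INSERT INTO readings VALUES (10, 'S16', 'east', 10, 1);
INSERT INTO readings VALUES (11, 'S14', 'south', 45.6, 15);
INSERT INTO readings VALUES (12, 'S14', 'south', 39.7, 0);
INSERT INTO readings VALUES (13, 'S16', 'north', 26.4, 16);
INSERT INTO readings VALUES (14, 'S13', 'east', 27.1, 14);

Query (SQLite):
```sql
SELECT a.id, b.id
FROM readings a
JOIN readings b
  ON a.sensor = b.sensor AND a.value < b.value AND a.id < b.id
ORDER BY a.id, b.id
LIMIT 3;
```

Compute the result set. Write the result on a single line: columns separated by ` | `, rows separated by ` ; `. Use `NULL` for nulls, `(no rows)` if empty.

Pairs (a,b) with same sensor, a.value < b.value, a.id < b.id.
sensor groups: S13:{4,14} S14:{1,2,11,12} S16:{5,6,7,9,10,13} S3:{3,8}
Ordered by (a.id, b.id); first 3.

1 | 2 ; 1 | 11 ; 1 | 12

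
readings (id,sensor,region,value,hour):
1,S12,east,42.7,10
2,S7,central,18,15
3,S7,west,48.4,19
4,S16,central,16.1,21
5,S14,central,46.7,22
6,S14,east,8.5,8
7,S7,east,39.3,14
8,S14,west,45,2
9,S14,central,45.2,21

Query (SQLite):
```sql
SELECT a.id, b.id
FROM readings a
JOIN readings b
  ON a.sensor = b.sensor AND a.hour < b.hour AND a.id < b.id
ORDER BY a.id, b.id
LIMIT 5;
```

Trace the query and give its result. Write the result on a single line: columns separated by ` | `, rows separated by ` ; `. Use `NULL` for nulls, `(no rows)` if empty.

2 | 3 ; 6 | 9 ; 8 | 9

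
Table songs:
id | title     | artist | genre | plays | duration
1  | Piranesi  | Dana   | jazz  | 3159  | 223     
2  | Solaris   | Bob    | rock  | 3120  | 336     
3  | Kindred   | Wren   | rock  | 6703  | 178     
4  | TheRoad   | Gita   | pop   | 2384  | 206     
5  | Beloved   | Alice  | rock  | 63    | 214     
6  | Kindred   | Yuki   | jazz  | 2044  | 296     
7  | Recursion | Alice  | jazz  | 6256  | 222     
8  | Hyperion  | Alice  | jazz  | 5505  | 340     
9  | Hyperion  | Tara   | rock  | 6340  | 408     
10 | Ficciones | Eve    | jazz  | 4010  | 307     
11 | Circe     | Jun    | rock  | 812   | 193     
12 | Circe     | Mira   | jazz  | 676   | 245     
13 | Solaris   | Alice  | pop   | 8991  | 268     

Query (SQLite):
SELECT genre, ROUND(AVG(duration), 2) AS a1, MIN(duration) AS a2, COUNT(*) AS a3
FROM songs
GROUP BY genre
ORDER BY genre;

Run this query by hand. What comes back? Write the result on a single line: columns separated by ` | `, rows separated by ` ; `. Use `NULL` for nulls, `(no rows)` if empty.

Group songs by genre.
Per group compute: ROUND(AVG(duration), 2), MIN(duration), COUNT(*).
  jazz: ids {1, 6, 7, 8, 10, 12} → ROUND(AVG(duration), 2)=272.17, MIN(duration)=222, COUNT(*)=6
  pop: ids {4, 13} → ROUND(AVG(duration), 2)=237, MIN(duration)=206, COUNT(*)=2
  rock: ids {2, 3, 5, 9, 11} → ROUND(AVG(duration), 2)=265.8, MIN(duration)=178, COUNT(*)=5

jazz | 272.17 | 222 | 6 ; pop | 237 | 206 | 2 ; rock | 265.8 | 178 | 5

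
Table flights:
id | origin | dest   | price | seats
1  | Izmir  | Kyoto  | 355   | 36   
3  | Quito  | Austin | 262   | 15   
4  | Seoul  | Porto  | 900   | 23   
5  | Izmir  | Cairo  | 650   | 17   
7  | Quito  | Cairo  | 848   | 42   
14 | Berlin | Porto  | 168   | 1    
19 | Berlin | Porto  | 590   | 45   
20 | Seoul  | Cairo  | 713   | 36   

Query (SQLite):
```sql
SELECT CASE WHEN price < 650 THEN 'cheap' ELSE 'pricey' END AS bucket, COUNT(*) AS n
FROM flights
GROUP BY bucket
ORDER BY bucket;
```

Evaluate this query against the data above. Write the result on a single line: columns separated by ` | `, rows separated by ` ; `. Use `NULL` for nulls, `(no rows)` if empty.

cheap | 4 ; pricey | 4

Bucket rows by price < 650 → 'cheap' else 'pricey'; count each bucket.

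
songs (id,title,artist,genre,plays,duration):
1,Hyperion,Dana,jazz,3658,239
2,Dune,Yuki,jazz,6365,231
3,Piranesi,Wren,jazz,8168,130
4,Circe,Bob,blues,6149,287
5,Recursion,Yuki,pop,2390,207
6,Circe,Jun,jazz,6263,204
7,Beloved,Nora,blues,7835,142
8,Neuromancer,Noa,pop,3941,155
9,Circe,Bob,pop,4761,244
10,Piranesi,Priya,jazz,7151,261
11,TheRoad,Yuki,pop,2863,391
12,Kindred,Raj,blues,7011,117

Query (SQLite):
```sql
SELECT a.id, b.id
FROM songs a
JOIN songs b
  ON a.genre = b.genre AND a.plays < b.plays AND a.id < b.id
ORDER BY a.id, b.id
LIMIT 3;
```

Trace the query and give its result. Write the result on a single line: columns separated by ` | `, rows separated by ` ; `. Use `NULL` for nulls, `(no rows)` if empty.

1 | 2 ; 1 | 3 ; 1 | 6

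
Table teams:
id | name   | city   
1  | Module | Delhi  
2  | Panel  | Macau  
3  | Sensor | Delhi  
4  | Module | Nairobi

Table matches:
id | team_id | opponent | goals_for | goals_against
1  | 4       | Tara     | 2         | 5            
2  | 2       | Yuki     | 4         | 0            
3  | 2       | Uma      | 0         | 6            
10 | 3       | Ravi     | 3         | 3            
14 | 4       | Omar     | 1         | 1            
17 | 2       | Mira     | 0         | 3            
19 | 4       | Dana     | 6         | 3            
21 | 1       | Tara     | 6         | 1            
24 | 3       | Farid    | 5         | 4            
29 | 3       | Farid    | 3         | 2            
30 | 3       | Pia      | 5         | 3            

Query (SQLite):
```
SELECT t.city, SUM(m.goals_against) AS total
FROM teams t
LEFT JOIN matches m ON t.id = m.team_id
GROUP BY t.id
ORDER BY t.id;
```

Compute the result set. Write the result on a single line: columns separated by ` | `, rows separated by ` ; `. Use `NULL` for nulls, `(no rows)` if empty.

Delhi | 1 ; Macau | 9 ; Delhi | 12 ; Nairobi | 9

LEFT JOIN keeps every teams row; unmatched ones get NULL for matches columns.
Group by teams.id and compute SUM(m.goals_against). SUM over an all-NULL group is NULL.
  1: ids {21} → SUM(m.goals_against)=1
  2: ids {2, 3, 17} → SUM(m.goals_against)=9
  3: ids {10, 24, 29, 30} → SUM(m.goals_against)=12
  4: ids {1, 14, 19} → SUM(m.goals_against)=9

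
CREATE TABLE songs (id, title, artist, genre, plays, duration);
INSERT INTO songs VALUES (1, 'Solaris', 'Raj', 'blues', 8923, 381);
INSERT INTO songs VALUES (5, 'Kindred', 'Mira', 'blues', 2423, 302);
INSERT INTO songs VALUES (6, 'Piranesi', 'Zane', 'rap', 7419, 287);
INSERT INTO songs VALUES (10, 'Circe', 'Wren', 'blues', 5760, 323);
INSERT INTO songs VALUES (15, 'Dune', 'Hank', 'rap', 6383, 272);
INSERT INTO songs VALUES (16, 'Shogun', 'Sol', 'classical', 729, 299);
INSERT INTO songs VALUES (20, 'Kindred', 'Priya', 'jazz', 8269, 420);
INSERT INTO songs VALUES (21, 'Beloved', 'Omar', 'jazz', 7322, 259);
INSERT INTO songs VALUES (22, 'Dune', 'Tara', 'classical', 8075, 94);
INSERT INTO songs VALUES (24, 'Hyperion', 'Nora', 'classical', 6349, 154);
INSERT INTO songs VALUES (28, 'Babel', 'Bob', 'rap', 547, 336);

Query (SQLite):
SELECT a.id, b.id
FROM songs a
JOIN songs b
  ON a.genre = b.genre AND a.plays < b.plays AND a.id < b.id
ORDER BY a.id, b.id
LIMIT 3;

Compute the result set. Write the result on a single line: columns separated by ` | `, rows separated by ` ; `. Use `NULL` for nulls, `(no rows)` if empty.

Pairs (a,b) with same genre, a.plays < b.plays, a.id < b.id.
genre groups: blues:{1,5,10} classical:{16,22,24} jazz:{20,21} rap:{6,15,28}
Ordered by (a.id, b.id); first 3.

5 | 10 ; 16 | 22 ; 16 | 24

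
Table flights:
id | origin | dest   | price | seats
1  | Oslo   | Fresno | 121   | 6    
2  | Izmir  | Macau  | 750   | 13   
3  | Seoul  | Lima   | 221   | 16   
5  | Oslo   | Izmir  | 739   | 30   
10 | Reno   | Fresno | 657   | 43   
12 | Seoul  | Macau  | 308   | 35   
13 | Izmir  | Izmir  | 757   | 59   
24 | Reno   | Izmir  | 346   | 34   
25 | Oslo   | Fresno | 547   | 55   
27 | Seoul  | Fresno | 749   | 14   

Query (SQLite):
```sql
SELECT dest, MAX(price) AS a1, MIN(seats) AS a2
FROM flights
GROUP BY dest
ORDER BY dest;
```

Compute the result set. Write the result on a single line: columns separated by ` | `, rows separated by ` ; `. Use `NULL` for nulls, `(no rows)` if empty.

Group flights by dest.
Per group compute: MAX(price), MIN(seats).
  Fresno: ids {1, 10, 25, 27} → MAX(price)=749, MIN(seats)=6
  Izmir: ids {5, 13, 24} → MAX(price)=757, MIN(seats)=30
  Lima: ids {3} → MAX(price)=221, MIN(seats)=16
  Macau: ids {2, 12} → MAX(price)=750, MIN(seats)=13

Fresno | 749 | 6 ; Izmir | 757 | 30 ; Lima | 221 | 16 ; Macau | 750 | 13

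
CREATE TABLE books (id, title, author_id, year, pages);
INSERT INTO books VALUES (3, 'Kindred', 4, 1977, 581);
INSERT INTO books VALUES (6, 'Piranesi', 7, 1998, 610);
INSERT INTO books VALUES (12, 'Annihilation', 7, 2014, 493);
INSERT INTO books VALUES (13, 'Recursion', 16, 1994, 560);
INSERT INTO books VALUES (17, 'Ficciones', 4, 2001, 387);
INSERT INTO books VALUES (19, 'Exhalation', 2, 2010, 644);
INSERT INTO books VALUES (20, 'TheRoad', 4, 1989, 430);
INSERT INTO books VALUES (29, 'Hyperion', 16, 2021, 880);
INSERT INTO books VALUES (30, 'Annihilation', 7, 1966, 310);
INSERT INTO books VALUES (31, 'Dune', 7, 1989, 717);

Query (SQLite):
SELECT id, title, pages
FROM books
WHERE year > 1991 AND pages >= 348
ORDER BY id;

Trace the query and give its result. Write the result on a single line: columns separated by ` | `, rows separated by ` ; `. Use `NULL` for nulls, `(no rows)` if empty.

6 | Piranesi | 610 ; 12 | Annihilation | 493 ; 13 | Recursion | 560 ; 17 | Ficciones | 387 ; 19 | Exhalation | 644 ; 29 | Hyperion | 880

year > 1991: ids {6, 12, 13, 17, 19, 29}
pages >= 348: ids {3, 6, 12, 13, 17, 19, 20, 29, 31}
Combine with AND.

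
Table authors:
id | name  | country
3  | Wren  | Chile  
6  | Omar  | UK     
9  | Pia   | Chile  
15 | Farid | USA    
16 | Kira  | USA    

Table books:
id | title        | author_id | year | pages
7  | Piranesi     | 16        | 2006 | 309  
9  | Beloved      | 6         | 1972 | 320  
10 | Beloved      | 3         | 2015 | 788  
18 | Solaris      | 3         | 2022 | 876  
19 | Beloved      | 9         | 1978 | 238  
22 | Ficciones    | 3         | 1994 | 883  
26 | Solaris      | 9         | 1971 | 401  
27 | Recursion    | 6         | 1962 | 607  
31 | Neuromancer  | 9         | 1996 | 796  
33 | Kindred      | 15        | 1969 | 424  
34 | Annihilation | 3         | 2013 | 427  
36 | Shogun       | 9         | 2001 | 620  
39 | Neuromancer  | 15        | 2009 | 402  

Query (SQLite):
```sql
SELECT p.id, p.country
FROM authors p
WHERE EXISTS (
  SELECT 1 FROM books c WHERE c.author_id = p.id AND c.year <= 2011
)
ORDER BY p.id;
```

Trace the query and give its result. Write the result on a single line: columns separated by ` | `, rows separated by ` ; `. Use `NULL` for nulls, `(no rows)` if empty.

3 | Chile ; 6 | UK ; 9 | Chile ; 15 | USA ; 16 | USA

For each authors row, check whether any books with matching author_id has year <= 2011.
Keep rows where that is true.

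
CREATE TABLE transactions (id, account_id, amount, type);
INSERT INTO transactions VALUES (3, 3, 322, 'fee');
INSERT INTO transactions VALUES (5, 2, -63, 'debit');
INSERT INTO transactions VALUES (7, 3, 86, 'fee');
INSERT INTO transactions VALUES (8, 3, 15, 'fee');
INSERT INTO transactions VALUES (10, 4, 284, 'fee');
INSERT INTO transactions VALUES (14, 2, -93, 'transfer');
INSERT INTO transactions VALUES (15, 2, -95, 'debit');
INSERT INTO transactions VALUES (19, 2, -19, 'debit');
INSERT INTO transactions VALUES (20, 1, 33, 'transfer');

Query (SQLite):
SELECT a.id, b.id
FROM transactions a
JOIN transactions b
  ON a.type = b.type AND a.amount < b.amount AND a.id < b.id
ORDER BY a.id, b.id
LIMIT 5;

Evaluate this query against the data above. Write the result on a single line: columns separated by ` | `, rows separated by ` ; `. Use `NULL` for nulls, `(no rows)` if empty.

5 | 19 ; 7 | 10 ; 8 | 10 ; 14 | 20 ; 15 | 19

Pairs (a,b) with same type, a.amount < b.amount, a.id < b.id.
type groups: debit:{5,15,19} fee:{3,7,8,10} transfer:{14,20}
Ordered by (a.id, b.id); first 5.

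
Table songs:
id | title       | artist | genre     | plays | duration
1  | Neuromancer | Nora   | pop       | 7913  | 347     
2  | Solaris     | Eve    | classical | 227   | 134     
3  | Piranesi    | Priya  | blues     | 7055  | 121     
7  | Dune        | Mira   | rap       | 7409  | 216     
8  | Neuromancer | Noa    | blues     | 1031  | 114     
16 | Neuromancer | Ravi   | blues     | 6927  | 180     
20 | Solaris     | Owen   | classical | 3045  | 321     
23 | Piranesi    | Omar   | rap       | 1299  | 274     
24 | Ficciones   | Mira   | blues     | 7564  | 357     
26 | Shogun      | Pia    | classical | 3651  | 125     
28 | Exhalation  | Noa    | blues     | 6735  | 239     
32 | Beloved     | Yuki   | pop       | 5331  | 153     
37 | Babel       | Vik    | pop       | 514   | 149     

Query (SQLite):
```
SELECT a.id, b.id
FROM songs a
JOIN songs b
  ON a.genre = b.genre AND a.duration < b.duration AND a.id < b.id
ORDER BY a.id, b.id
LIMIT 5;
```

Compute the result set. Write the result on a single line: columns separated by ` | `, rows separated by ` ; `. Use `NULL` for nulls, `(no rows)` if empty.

2 | 20 ; 3 | 16 ; 3 | 24 ; 3 | 28 ; 7 | 23

Pairs (a,b) with same genre, a.duration < b.duration, a.id < b.id.
genre groups: blues:{3,8,16,24,28} classical:{2,20,26} pop:{1,32,37} rap:{7,23}
Ordered by (a.id, b.id); first 5.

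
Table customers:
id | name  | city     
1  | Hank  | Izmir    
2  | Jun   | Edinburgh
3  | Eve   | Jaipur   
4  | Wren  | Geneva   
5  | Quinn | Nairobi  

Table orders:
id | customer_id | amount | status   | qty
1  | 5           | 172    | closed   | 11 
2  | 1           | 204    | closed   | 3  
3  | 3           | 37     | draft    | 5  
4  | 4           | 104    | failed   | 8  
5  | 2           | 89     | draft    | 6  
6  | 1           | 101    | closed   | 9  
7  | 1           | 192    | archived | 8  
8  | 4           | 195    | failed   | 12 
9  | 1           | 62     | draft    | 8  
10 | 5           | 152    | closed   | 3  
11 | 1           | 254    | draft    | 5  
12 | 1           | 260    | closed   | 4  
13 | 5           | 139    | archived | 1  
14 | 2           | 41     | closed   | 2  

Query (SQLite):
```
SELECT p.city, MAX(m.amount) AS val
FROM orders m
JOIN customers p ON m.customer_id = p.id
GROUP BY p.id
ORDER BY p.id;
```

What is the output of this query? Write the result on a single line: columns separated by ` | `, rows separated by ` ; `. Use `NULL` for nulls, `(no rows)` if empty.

Izmir | 260 ; Edinburgh | 89 ; Jaipur | 37 ; Geneva | 195 ; Nairobi | 172

Join each orders row to its customers via customer_id.
Group joined rows by customers.id; compute MAX(m.amount) per group.
  1: ids {2, 6, 7, 9, 11, 12} → MAX(m.amount)=260
  2: ids {5, 14} → MAX(m.amount)=89
  3: ids {3} → MAX(m.amount)=37
  4: ids {4, 8} → MAX(m.amount)=195
  5: ids {1, 10, 13} → MAX(m.amount)=172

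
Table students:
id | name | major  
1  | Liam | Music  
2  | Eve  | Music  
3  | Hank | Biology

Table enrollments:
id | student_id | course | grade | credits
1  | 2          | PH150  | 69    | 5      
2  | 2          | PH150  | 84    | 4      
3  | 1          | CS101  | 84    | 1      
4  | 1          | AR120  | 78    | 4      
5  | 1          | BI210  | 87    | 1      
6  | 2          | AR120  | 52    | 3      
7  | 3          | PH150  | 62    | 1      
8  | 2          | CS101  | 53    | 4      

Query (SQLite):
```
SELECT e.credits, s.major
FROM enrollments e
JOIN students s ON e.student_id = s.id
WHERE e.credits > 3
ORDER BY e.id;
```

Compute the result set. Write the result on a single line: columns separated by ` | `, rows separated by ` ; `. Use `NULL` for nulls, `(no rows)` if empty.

5 | Music ; 4 | Music ; 4 | Music ; 4 | Music

Each enrollments row matches the students row where student_id = students.id.
Then keep rows with e.credits > 3.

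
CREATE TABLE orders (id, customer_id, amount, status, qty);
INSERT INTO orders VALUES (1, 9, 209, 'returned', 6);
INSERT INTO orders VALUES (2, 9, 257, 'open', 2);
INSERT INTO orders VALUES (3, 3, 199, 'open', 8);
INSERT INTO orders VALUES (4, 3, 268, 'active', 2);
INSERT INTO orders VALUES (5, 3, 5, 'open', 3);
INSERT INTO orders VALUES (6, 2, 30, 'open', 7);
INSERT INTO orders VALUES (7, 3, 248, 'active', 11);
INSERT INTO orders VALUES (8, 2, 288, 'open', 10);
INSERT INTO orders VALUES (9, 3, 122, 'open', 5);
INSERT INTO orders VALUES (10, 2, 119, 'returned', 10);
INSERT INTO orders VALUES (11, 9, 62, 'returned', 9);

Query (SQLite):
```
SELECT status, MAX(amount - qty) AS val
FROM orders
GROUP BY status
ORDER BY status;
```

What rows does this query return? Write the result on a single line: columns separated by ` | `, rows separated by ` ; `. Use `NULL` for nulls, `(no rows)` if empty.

active | 266 ; open | 278 ; returned | 203

For each row compute amount - qty.
Group by status; take MAX of the expression per group.
  active: ids {4, 7} → MAX(amount - qty)=266
  open: ids {2, 3, 5, 6, 8, 9} → MAX(amount - qty)=278
  returned: ids {1, 10, 11} → MAX(amount - qty)=203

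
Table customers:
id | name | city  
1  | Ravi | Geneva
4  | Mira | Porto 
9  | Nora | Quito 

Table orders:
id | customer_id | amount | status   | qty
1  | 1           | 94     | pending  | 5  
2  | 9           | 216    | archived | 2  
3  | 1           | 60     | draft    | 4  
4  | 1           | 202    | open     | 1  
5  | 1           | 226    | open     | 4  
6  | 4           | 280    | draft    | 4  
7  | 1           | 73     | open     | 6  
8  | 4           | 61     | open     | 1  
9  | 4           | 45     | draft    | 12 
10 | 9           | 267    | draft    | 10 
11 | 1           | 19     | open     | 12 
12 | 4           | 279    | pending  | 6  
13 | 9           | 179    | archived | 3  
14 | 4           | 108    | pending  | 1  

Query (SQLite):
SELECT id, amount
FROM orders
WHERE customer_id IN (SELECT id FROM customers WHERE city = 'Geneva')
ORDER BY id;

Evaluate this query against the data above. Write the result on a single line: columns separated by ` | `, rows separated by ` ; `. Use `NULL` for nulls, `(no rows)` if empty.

1 | 94 ; 3 | 60 ; 4 | 202 ; 5 | 226 ; 7 | 73 ; 11 | 19

Inner query: customers.id where city = 'Geneva'.
Outer: keep orders rows whose customer_id is in that set.
Inner query → {1}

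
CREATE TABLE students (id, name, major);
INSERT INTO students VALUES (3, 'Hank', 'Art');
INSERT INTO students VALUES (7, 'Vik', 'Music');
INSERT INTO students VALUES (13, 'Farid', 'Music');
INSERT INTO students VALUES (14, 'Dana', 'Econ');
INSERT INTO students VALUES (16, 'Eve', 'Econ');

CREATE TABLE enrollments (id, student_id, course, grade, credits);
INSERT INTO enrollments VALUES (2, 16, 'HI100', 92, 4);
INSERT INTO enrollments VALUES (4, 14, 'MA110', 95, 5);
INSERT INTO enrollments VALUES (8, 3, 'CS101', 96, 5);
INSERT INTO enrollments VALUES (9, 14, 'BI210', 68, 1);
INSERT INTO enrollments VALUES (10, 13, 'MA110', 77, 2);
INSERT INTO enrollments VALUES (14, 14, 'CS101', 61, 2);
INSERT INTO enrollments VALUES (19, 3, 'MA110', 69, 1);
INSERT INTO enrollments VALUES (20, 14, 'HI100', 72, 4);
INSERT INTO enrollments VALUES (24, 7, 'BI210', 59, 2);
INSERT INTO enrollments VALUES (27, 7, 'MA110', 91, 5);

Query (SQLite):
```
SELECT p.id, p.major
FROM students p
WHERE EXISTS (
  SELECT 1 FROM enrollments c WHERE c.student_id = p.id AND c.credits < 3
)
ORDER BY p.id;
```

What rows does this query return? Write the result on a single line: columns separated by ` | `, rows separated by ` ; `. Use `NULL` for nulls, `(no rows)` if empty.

3 | Art ; 7 | Music ; 13 | Music ; 14 | Econ

For each students row, check whether any enrollments with matching student_id has credits < 3.
Keep rows where that is true.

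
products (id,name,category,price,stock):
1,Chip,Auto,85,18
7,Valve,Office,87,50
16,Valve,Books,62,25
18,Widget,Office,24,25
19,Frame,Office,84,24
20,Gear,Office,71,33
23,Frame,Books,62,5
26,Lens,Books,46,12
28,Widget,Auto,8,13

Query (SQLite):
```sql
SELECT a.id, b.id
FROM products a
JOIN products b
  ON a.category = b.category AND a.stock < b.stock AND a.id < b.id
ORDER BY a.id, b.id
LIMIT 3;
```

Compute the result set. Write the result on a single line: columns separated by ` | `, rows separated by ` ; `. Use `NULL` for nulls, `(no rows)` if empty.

18 | 20 ; 19 | 20 ; 23 | 26

Pairs (a,b) with same category, a.stock < b.stock, a.id < b.id.
category groups: Auto:{1,28} Books:{16,23,26} Office:{7,18,19,20}
Ordered by (a.id, b.id); first 3.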